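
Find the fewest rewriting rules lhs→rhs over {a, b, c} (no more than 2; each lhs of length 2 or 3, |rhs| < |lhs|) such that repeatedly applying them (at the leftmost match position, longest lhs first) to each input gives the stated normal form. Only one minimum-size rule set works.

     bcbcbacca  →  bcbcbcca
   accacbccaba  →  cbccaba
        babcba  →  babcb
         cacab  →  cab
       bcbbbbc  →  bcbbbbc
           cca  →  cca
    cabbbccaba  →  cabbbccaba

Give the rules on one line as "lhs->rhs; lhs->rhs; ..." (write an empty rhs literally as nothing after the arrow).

  | bcbcbacca => bcbcbcca
  | accacbccaba => cacbccaba => cbccaba
  | babcba => babcb
  | cacab => cab

ac->; cba->cb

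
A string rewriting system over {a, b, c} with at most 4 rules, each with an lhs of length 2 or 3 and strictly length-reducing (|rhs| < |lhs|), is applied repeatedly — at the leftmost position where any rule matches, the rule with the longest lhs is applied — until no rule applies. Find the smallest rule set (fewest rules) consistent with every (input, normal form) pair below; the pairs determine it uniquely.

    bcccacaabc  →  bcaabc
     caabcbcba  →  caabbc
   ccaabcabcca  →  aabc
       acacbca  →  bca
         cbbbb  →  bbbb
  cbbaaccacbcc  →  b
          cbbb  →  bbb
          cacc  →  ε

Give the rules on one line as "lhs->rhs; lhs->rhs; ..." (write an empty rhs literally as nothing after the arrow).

  | bcccacaabc => bcacaabc => bcaabc
  | caabcbcba => caabbcba => caabbba => caabbc
  | ccaabcabcca => aabcabcca => aabcaba => aabcac => aabc
  | acacbca => acbca => bca

ac->; ba->c; cb->b; cc->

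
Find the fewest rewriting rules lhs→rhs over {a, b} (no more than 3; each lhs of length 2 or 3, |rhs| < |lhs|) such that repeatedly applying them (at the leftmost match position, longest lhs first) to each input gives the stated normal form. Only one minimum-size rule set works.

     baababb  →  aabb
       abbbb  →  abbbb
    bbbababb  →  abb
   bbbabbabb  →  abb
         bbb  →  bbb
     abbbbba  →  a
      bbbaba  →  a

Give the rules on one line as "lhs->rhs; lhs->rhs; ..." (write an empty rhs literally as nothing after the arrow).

aba->a; ba->a

  | baababb => aababb => aabb
  | abbbb
  | bbbababb => bbababb => bababb => ababb => abb
  | bbbabbabb => bbabbabb => babbabb => abbabb => ababb => abb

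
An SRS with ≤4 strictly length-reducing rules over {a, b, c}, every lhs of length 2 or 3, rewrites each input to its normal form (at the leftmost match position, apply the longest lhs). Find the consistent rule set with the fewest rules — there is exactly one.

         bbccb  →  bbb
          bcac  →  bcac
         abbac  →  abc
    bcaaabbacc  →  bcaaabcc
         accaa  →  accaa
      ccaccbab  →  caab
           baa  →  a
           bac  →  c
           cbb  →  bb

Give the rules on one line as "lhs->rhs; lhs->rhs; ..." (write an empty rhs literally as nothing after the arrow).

ba->; cab->a; cb->b

  | bbccb => bbcb => bbb
  | bcac
  | abbac => abc
  | bcaaabbacc => bcaaabcc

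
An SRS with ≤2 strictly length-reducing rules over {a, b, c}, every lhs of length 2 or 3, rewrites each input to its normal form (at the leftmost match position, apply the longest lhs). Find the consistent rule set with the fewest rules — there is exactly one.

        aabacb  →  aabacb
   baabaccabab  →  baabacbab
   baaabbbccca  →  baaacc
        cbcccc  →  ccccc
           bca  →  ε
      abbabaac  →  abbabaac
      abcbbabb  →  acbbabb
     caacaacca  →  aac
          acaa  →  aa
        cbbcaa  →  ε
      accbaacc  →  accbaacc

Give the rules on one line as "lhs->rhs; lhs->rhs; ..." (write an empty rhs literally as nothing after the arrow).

bc->c; ca->

  | aabacb
  | baabaccabab => baabacbab
  | baaabbbccca => baaabbccca => baaabccca => baaaccca => baaacc
  | cbcccc => ccccc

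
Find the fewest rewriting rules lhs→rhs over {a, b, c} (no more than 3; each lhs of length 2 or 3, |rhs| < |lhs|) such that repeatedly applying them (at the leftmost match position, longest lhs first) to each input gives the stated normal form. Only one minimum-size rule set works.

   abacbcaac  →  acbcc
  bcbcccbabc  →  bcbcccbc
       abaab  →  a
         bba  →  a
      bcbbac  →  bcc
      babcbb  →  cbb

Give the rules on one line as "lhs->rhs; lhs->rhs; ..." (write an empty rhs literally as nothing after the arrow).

ab->; ba->a; ca->c

  | abacbcaac => acbcaac => acbcac => acbcc
  | bcbcccbabc => bcbcccabc => bcbcccbc
  | abaab => aab => a
  | bba => ba => a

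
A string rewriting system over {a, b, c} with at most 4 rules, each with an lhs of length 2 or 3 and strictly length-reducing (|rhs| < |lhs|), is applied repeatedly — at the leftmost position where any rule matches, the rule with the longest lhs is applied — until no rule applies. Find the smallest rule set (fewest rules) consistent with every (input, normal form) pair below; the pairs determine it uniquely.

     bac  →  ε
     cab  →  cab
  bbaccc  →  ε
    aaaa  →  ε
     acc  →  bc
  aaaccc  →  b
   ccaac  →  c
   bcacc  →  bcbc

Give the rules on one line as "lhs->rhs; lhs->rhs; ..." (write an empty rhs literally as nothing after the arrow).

  | bac => bb => ε
  | cab
  | bbaccc => accc => bcc => bb => ε
  | aaaa => baa => bb => ε

aa->b; ac->b; bb->; cc->b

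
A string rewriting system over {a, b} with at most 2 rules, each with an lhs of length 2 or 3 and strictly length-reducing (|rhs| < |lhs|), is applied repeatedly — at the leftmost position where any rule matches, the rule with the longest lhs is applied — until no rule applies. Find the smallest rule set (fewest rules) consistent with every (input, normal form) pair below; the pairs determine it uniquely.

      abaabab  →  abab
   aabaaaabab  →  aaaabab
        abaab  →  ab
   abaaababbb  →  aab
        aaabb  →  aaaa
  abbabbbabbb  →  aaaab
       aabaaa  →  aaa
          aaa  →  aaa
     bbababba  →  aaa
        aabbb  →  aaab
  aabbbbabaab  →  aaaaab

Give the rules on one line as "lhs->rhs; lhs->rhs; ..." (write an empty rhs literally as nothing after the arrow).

baa->; bb->a

  | abaabab => abab
  | aabaaaabab => aaaabab
  | abaab => ab
  | abaaababbb => aababbb => aabaab => aab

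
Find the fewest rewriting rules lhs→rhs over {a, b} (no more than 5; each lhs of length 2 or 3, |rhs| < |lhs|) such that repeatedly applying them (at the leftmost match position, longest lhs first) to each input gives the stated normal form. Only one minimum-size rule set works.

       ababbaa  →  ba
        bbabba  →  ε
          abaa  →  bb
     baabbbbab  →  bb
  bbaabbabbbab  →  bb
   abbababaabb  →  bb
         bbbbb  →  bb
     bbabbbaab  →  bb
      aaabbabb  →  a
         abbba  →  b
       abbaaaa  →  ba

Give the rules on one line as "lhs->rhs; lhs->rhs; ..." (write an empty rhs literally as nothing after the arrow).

  | ababbaa => babbaa => bbbaa => aaa => ba
  | bbabba => bba => ε
  | abaa => baa => bb
  | baabbbbab => bbbbbbab => abbbab => bbbab => aab => bb

aa->b; ab->b; bba->; bbb->a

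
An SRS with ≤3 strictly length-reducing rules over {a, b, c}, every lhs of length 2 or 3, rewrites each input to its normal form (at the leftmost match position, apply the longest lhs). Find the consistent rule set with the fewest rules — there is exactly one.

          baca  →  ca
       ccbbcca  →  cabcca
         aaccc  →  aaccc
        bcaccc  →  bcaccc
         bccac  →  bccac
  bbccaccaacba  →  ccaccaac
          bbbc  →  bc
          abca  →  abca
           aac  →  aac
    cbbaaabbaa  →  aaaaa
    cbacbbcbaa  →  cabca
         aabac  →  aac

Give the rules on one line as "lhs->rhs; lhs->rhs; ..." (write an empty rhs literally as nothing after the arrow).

  | baca => ca
  | ccbbcca => cabcca
  | aaccc
  | bcaccc

ba->; bb->; cbb->ab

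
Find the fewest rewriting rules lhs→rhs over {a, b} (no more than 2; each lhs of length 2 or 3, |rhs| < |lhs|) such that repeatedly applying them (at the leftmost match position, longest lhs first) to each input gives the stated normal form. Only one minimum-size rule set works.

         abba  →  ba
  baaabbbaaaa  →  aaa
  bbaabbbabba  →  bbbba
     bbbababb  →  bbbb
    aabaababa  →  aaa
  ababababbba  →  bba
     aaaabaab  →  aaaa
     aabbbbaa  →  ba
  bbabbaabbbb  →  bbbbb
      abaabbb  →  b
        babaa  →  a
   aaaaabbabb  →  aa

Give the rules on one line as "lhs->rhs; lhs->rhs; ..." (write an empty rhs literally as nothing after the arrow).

ab->; baa->a

  | abba => ba
  | baaabbbaaaa => aabbbaaaa => abbaaaa => baaaa => aaa
  | bbaabbbabba => babbbabba => bbbabba => bbbba
  | bbbababb => bbbabb => bbbb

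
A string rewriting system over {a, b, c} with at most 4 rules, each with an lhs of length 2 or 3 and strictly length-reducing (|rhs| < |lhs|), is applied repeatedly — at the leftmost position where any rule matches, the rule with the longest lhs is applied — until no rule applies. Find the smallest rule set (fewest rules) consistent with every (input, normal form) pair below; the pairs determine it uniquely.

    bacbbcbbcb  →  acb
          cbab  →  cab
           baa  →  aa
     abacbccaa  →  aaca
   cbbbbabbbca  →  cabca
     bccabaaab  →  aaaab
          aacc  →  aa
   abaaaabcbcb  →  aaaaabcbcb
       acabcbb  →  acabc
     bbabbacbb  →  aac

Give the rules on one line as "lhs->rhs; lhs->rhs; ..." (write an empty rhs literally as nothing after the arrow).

  | bacbbcbbcb => acbbcbbcb => accbbcb => abbcb => acb
  | cbab => cab
  | baa => aa
  | abacbccaa => aacbccaa => aacbaa => aacaa => aaca

ba->a; bb->; caa->ca; cc->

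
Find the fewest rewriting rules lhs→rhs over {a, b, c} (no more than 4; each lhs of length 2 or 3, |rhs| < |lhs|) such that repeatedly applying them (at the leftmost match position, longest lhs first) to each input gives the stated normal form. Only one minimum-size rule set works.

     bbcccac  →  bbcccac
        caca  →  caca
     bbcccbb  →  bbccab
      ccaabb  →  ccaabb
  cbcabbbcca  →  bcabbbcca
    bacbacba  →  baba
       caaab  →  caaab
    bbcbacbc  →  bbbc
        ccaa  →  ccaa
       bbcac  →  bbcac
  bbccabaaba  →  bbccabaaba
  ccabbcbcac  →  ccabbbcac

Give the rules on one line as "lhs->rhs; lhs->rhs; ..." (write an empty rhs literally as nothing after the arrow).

  | bbcccac
  | caca
  | bbcccbb => bbccab
  | ccaabb

aac->; cb->a; cbc->bc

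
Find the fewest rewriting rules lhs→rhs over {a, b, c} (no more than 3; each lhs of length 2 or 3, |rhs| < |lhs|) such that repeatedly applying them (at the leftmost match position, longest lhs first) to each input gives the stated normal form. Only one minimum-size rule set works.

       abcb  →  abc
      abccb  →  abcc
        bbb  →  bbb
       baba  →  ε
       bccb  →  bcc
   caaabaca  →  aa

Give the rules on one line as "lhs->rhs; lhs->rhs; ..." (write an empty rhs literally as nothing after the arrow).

  | abcb => abc
  | abccb => abcc
  | bbb
  | baba => ba => ε

ba->; ca->; cb->c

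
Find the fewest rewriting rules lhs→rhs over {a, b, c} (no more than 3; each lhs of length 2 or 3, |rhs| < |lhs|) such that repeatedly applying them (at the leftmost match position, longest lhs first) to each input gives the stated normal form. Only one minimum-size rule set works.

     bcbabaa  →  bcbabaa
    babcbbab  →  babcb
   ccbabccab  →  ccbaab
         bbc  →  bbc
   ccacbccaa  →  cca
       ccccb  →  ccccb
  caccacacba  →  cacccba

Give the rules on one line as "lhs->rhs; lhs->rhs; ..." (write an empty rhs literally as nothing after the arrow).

  | bcbabaa
  | babcbbab => babcb
  | ccbabccab => ccbaab
  | bbc

aca->; bba->; bcc->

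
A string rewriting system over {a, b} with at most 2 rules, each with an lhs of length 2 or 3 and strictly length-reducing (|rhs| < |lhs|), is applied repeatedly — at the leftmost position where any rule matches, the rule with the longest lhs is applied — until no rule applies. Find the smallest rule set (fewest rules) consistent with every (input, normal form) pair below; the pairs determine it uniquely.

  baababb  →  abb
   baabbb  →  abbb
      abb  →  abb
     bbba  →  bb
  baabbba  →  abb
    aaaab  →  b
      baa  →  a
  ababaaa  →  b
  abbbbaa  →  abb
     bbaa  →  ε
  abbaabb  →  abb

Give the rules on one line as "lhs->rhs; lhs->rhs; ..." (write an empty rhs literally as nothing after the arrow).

  | baababb => ababb => abb
  | baabbb => abbb
  | abb
  | bbba => bb

aaa->b; ba->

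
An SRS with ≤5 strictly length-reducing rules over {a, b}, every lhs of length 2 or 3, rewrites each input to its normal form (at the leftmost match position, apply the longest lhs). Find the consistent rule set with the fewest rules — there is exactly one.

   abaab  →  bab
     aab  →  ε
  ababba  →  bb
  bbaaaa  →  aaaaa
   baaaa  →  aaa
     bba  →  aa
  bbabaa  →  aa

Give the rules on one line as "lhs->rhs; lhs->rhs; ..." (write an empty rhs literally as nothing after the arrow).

  | abaab => bab
  | aab => ε
  | ababba => bbba => baa => bb
  | bbaaaa => aaaaa

aab->; aba->b; baa->bb; bba->aa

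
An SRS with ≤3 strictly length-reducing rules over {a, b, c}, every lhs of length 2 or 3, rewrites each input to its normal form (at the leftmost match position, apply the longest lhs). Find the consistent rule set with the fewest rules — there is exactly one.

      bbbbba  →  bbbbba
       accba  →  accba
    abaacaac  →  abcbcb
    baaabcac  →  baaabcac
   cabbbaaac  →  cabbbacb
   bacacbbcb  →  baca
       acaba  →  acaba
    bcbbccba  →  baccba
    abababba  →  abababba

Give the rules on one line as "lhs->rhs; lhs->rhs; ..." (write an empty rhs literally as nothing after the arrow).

aac->cb; cbb->a

  | bbbbba
  | accba
  | abaacaac => abcbaac => abcbcb
  | baaabcac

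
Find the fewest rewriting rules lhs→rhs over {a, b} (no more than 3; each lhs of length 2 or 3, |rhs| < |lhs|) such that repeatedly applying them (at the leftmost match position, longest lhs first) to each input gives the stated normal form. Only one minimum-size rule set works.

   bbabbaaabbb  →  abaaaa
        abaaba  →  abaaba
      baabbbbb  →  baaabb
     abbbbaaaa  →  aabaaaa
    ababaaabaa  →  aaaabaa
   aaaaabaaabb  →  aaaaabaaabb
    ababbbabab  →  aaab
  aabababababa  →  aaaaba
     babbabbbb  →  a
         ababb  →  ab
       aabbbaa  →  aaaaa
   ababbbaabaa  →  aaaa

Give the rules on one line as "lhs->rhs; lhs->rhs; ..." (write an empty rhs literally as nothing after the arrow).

bab->; bba->bb; bbb->a

  | bbabbaaabbb => bbbbaaabbb => abaaabbb => abaaaa
  | abaaba
  | baabbbbb => baaabb
  | abbbbaaaa => aabaaaa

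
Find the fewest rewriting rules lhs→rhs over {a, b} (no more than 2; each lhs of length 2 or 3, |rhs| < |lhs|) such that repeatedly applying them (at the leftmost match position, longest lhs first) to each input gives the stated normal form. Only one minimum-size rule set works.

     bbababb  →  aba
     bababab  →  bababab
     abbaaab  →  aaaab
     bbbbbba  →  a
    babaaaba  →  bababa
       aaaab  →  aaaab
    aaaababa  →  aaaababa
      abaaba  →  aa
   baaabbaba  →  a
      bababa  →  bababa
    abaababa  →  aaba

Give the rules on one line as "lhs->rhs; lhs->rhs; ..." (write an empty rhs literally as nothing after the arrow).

  | bbababb => ababb => aba
  | bababab
  | abbaaab => aaaab
  | bbbbbba => bbbba => bba => a

baa->b; bb->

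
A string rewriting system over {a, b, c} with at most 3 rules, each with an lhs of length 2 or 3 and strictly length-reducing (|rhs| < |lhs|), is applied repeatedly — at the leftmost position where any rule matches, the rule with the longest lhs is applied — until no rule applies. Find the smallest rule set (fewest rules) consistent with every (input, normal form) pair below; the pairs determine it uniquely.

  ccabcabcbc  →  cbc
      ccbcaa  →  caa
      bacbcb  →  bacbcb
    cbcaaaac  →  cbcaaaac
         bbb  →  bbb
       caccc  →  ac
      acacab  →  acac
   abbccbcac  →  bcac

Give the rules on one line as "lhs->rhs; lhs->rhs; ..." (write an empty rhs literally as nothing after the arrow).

  | ccabcabcbc => aabcabcbc => acabcbc => accbc => cbc
  | ccbcaa => abcaa => caa
  | bacbcb
  | cbcaaaac

ab->; acc->c; cc->a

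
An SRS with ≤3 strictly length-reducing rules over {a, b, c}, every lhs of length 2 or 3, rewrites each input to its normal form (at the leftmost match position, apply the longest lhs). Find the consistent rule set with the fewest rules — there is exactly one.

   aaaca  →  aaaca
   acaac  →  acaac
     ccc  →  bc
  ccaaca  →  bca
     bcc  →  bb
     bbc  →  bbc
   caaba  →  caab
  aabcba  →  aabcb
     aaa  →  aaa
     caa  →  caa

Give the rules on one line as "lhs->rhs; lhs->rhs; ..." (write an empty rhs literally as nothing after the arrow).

  | aaaca
  | acaac
  | ccc => bc
  | ccaaca => baaca => baca => bca

ba->b; cc->b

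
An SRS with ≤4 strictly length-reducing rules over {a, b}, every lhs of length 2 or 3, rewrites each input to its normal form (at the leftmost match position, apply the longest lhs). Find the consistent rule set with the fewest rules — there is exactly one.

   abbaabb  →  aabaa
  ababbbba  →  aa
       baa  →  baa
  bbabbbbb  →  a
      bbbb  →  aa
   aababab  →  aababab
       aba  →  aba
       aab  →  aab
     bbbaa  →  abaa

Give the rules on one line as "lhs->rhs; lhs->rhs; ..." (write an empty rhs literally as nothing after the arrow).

  | abbaabb => aababb => aabaa
  | ababbbba => abaabba => abaaab => abb => aa
  | baa
  | bbabbbbb => abbbbbb => aabbbb => aaabb => bb => a

aaa->; bb->a; bba->ab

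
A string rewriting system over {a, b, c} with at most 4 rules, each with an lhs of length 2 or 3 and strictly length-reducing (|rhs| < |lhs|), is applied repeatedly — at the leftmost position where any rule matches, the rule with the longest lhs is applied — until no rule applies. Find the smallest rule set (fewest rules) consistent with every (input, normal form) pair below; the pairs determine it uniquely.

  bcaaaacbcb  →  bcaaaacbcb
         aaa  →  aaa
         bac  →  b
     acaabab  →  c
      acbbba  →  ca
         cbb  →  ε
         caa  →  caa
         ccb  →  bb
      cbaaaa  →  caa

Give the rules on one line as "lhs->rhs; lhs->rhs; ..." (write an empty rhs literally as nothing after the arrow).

ab->c; ba->c; cbb->; cc->b

  | bcaaaacbcb
  | aaa
  | bac => cc => b
  | acaabab => acacab => acacc => acab => acc => ab => c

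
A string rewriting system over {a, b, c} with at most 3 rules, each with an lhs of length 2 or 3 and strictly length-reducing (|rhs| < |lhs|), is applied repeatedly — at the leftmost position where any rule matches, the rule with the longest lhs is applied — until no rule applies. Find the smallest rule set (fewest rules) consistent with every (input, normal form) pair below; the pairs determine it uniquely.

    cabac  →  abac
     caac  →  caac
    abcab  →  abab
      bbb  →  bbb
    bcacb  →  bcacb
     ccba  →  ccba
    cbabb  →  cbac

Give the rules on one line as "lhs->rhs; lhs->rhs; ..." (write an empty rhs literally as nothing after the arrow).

  | cabac => abac
  | caac
  | abcab => abab
  | bbb

abb->ac; cab->ab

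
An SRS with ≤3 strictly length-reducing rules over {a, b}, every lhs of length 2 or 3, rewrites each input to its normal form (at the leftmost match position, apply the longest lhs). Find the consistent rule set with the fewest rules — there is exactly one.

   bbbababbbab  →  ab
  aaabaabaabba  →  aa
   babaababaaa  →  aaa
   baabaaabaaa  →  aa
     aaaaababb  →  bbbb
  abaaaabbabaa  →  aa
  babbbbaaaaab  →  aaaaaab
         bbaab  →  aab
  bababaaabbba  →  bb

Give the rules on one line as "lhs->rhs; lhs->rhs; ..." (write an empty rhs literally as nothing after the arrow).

aba->bb; abb->ba; ba->a

  | bbbababbbab => bbababbbab => bababbbab => ababbbab => bbbbbab => bbbbab => bbbab => bbab => bab => ab
  | aaabaabaabba => aabbabaabba => abaabaabba => bbabaabba => babaabba => abaabba => bbabba => babba => abba => baa => aa
  | babaababaaa => abaababaaa => bbababaaa => bababaaa => ababaaa => bbbaaa => bbaaa => baaa => aaa
  | baabaaabaaa => aabaaabaaa => abbaabaaa => baaabaaa => aaabaaa => aabbaa => abaaa => bbaa => baa => aa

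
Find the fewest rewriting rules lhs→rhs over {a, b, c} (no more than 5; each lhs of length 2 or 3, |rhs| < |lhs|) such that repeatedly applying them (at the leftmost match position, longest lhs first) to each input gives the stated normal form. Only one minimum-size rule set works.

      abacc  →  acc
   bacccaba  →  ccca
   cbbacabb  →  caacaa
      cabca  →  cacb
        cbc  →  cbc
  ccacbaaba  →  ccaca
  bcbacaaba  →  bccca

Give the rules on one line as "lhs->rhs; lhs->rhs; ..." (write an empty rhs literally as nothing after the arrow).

aab->c; ba->; bb->a; bca->cb

  | abacc => acc
  | bacccaba => cccaba => ccca
  | cbbacabb => caacabb => caacaa
  | cabca => cacb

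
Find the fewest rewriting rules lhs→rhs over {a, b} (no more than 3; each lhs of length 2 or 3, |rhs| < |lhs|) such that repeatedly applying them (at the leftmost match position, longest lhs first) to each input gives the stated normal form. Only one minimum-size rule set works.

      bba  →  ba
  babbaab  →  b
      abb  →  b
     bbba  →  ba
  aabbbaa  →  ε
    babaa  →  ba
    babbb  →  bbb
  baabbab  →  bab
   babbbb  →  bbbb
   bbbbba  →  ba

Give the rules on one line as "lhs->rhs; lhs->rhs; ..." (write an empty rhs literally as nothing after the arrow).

  | bba => ba
  | babbaab => bbaab => baab => b
  | abb => b
  | bbba => bba => ba

abb->b; baa->; bba->ba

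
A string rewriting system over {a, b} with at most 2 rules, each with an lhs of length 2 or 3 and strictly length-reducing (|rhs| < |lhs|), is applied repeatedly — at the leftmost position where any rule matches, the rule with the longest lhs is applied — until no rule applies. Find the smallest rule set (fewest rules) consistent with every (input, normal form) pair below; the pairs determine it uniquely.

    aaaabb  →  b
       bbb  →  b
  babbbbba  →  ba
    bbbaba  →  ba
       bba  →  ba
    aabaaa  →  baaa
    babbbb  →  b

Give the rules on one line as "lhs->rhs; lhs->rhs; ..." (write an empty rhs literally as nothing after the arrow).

  | aaaabb => aaabb => aabb => abb => bb => b
  | bbb => bb => b
  | babbbbba => bbbbbba => bbbbba => bbbba => bbba => bba => ba
  | bbbaba => bbaba => baba => bba => ba

ab->b; bb->b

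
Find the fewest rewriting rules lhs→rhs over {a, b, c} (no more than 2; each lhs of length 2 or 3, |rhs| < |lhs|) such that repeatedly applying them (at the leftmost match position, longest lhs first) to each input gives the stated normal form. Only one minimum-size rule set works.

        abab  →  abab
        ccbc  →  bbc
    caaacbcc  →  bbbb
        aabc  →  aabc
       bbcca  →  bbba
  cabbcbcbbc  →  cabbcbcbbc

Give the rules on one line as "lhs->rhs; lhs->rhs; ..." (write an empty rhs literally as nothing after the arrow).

aaa->cc; cc->b

  | abab
  | ccbc => bbc
  | caaacbcc => ccccbcc => bccbcc => bbbcc => bbbb
  | aabc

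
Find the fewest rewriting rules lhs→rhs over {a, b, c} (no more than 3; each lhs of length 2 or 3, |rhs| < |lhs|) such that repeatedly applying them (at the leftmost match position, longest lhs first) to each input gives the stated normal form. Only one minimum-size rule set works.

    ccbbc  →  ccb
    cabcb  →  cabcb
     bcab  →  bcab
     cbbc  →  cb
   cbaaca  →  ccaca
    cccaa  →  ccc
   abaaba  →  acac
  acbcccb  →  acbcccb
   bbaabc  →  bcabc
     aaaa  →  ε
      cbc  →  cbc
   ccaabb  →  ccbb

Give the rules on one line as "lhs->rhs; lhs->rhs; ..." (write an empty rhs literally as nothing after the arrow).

aa->; ba->c; bbc->b

  | ccbbc => ccb
  | cabcb
  | bcab
  | cbbc => cb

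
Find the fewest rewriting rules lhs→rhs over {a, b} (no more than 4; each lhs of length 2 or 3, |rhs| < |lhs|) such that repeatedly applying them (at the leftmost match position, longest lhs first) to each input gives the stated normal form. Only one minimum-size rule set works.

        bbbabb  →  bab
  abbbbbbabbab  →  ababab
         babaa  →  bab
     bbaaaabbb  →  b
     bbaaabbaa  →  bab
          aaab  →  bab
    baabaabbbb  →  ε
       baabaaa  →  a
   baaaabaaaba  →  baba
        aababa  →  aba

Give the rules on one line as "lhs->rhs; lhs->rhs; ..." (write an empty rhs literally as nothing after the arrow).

  | bbbabb => babb => bab
  | abbbbbbabbab => abbbbbabbab => abbbbabbab => abbbabbab => abbabbab => ababbab => ababab
  | babaa => babb => bab
  | bbaaaabbb => aaaabbb => baabbb => bbbbb => bbb => b

aa->b; abb->ab; bb->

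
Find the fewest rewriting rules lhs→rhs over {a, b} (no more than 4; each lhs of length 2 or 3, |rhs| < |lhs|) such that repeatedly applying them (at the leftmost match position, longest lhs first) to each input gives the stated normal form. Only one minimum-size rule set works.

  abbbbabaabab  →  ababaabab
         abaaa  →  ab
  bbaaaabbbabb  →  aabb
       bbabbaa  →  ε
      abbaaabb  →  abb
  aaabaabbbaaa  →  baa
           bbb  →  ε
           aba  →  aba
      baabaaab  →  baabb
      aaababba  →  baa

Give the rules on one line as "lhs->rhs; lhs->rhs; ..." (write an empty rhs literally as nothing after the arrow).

  | abbbbabaabab => ababaabab
  | abaaa => ab
  | bbaaaabbbabb => aaaabbbabb => abbbabb => aabb
  | bbabbaa => abbaa => aaa => ε

aaa->; bba->a; bbb->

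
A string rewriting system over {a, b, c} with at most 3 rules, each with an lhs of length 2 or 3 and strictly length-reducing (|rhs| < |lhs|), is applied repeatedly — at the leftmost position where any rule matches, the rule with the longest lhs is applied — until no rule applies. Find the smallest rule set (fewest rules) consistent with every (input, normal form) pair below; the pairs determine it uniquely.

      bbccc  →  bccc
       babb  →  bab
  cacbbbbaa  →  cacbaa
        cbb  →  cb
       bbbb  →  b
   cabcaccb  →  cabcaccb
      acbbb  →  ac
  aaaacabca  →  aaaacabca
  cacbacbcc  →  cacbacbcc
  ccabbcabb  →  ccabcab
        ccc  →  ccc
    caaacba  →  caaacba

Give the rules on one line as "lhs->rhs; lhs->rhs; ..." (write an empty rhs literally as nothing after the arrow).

  | bbccc => bccc
  | babb => bab
  | cacbbbbaa => cacbaa
  | cbb => cb

bb->b; bbb->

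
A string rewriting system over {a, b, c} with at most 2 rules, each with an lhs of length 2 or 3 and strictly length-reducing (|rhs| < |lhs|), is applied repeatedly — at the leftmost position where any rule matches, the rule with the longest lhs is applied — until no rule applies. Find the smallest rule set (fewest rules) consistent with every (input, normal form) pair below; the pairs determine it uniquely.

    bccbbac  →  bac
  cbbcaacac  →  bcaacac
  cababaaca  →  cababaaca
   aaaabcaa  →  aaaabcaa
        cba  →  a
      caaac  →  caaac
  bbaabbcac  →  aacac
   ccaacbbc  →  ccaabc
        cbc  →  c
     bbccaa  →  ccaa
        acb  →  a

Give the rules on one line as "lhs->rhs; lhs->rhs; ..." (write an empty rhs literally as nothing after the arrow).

bb->; cb->

  | bccbbac => bcbac => bac
  | cbbcaacac => bcaacac
  | cababaaca
  | aaaabcaa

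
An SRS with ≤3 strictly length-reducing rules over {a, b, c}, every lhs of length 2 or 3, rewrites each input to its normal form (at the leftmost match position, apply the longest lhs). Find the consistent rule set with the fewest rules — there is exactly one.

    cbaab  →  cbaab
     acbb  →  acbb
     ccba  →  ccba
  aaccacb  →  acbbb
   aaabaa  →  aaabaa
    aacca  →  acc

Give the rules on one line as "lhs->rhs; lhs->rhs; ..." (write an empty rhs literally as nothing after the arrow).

  | cbaab
  | acbb
  | ccba
  | aaccacb => accacb => acbbb

aac->ac; ca->c; cac->bb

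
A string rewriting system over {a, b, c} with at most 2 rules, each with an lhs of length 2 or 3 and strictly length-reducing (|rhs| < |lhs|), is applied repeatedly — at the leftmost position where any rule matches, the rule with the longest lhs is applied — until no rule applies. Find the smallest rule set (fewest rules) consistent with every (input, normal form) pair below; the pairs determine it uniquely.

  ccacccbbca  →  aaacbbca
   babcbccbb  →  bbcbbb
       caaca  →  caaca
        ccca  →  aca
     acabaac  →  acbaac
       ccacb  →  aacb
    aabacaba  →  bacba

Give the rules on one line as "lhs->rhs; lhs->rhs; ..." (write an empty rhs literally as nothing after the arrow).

ab->b; cc->a

  | ccacccbbca => aacccbbca => aaacbbca
  | babcbccbb => bbcbccbb => bbcbabb => bbcbbb
  | caaca
  | ccca => aca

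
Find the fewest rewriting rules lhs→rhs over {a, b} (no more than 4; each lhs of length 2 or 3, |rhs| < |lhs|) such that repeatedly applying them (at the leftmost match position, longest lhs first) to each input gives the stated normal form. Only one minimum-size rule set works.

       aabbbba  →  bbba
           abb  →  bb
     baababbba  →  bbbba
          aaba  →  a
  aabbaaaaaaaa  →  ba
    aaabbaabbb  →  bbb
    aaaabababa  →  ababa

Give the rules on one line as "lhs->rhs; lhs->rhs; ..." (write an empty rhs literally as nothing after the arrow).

aa->a; aab->; abb->bb

  | aabbbba => bbba
  | abb => bb
  | baababbba => babbba => bbbba
  | aaba => a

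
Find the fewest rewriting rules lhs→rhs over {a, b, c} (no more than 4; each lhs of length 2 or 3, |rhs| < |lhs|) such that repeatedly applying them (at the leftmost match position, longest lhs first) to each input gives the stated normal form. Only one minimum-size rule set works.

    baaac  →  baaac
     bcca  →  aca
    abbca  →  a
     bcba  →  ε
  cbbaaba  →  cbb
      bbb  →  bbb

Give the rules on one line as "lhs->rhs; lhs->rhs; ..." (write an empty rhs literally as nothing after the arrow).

  | baaac
  | bcca => aca
  | abbca => abaa => a
  | bcba => aba => ε

aab->ab; aba->; bc->a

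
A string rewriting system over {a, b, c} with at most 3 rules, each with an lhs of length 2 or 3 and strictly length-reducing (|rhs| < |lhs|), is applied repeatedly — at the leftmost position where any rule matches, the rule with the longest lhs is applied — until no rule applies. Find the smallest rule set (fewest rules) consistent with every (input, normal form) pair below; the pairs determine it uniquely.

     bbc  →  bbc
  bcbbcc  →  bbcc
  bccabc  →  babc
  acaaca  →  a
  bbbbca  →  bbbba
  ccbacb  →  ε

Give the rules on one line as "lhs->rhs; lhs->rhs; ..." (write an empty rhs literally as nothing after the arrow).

  | bbc
  | bcbbcc => bbcc
  | bccabc => bcabc => babc
  | acaaca => caaca => aaca => aca => ca => a

ac->c; ca->a; cb->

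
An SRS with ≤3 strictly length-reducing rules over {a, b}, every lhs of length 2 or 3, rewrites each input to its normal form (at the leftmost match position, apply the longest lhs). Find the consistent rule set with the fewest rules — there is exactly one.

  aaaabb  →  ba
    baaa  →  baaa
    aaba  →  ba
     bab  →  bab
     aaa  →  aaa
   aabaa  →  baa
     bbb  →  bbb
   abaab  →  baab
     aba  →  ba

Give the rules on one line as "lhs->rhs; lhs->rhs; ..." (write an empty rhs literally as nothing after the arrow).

  | aaaabb => aaaba => aaba => aba => ba
  | baaa
  | aaba => aba => ba
  | bab

aba->ba; abb->ba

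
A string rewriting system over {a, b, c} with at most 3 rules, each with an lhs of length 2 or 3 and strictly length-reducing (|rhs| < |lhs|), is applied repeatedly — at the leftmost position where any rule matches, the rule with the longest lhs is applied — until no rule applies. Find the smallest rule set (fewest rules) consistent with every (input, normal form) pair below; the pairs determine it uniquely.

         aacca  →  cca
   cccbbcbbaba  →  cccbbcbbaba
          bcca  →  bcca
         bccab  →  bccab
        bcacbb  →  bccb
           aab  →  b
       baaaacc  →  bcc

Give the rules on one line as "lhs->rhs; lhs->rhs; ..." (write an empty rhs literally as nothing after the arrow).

  | aacca => cca
  | cccbbcbbaba
  | bcca
  | bccab

aa->; acb->c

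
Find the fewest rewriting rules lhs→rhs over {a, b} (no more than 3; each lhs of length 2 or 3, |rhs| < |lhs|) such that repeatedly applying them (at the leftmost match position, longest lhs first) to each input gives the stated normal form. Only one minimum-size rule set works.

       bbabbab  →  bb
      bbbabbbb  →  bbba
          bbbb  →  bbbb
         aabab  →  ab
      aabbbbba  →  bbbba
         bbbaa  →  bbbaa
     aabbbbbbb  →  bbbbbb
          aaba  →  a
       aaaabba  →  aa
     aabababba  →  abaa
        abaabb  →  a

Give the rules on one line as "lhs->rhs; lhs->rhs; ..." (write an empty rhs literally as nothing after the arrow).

aaa->; aab->; abb->a

  | bbabbab => bbaab => bb
  | bbbabbbb => bbbabb => bbba
  | bbbb
  | aabab => ab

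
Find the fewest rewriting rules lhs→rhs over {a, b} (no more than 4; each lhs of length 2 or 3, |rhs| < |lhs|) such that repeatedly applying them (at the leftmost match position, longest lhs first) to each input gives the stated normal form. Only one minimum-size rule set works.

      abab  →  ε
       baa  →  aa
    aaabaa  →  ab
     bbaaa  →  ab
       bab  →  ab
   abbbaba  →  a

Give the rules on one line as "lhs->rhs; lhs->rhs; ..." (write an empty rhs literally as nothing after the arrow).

  | abab => aab => ε
  | baa => aa
  | aaabaa => abbaa => abaa => aaa => ab
  | bbaaa => baaa => aaa => ab

aaa->ab; aab->; ba->a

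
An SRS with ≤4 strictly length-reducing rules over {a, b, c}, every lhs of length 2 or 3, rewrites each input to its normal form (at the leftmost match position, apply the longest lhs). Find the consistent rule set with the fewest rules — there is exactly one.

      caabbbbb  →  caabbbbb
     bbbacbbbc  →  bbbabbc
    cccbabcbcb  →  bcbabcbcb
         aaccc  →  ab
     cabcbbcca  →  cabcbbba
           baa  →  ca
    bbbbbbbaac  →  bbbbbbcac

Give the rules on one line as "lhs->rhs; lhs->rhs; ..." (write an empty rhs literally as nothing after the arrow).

aac->a; acb->a; baa->ca; cc->b

  | caabbbbb
  | bbbacbbbc => bbbabbc
  | cccbabcbcb => bcbabcbcb
  | aaccc => acc => ab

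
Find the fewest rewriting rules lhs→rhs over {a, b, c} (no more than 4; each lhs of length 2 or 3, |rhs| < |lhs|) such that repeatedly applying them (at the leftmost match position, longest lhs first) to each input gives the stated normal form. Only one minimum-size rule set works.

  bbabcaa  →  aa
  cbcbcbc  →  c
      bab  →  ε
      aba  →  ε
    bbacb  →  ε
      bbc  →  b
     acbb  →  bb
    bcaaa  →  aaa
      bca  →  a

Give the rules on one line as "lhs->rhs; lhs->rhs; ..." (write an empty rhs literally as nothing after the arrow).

ac->; ba->c; bc->; cb->

  | bbabcaa => bcbcaa => bcaa => aa
  | cbcbcbc => cbcbc => cbc => c
  | bab => cb => ε
  | aba => ac => ε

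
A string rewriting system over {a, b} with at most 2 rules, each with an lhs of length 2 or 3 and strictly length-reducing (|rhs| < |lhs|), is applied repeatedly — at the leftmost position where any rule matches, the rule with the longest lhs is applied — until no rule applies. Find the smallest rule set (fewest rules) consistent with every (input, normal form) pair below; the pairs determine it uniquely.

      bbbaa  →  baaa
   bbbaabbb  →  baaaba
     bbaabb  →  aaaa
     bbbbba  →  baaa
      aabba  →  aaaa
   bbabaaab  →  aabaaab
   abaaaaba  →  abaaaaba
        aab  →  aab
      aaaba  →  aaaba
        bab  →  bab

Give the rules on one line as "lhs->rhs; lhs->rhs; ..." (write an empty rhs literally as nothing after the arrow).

bb->a; bbb->ba

  | bbbaa => baaa
  | bbbaabbb => baaabbb => baaaba
  | bbaabb => aaabb => aaaa
  | bbbbba => babba => baaa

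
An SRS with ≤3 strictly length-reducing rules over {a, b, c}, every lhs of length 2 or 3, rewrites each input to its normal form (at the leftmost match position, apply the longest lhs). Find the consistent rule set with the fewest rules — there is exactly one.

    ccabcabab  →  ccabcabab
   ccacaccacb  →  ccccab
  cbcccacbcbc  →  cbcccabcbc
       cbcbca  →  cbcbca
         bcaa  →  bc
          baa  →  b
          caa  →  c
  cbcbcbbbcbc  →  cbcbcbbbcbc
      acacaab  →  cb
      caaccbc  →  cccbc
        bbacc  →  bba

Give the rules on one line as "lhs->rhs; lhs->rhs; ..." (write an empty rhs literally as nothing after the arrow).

  | ccabcabab
  | ccacaccacb => ccaaccacb => ccccacb => ccccab
  | cbcccacbcbc => cbcccabcbc
  | cbcbca

aa->; ac->a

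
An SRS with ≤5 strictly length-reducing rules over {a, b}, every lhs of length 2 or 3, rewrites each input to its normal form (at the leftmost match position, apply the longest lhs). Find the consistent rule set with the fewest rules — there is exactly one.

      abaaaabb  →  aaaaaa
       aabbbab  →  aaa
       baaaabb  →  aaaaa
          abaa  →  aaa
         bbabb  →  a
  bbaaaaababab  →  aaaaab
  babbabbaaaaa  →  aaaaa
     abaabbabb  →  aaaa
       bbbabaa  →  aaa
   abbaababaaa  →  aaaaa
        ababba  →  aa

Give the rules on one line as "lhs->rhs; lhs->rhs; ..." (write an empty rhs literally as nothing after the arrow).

  | abaaaabb => aaaaabb => aaaaaa
  | aabbbab => aaabab => aaa
  | baaaabb => aaaabb => aaaaa
  | abaa => aaa

ba->a; bab->; bb->a; bba->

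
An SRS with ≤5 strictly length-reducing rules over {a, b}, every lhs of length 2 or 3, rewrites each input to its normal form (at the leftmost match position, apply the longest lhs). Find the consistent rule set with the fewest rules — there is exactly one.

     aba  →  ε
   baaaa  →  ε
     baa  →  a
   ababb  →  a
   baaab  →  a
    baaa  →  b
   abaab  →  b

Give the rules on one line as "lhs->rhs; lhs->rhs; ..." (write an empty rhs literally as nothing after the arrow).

aa->b; ab->b; ba->; bb->a

  | aba => ba => ε
  | baaaa => aaa => ba => ε
  | baa => a
  | ababb => babb => bb => a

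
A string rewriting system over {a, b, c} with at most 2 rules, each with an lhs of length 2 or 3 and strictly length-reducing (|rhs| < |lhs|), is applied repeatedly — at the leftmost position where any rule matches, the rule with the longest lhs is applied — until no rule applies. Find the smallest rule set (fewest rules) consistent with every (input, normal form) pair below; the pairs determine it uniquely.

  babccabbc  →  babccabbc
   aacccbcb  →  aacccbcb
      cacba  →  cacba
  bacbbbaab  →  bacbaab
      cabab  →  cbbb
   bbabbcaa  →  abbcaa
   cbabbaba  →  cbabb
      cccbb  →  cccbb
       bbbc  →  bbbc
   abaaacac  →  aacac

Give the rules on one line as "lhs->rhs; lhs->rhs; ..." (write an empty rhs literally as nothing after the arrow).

  | babccabbc
  | aacccbcb
  | cacba
  | bacbbbaab => bacbaab

aba->bb; bba->a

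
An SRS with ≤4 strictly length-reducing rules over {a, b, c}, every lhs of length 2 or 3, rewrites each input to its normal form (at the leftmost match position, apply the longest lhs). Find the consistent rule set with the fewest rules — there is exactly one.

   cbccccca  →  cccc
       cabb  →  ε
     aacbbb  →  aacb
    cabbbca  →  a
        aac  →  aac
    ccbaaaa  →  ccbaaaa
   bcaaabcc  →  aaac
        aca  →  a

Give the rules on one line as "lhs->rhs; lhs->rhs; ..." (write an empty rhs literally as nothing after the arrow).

  | cbccccca => ccccca => cccc
  | cabb => bb => ε
  | aacbbb => aacb
  | cabbbca => bbbca => bca => a

bb->; bc->; ca->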